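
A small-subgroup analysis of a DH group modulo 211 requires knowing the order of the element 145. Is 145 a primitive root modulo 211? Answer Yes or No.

φ(211) = 211 − 1 = 210 = 2 · 3 · 5 · 7.
It suffices to check that the order of 145 is not a proper divisor of 210: compute 145^(210/q) for q ∈ {2, 3, 5, 7}.
145^105 ≡ 210 (mod 211)  [q = 2: ≢ 1 ✓]
145^70 ≡ 14 (mod 211)  [q = 3: ≢ 1 ✓]
145^42 ≡ 107 (mod 211)  [q = 5: ≢ 1 ✓]
145^30 ≡ 144 (mod 211)  [q = 7: ≢ 1 ✓]
None equal 1, so ord_211(145) = 210: 145 is a primitive root.

Yes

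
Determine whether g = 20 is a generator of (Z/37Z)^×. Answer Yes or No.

φ(37) = 37 − 1 = 36 = 2^2 · 3^2.
An element g generates (Z/37Z)^× iff g^(36/q) ≢ 1 (mod 37) for each prime q ∈ {2, 3}.
20^18 ≡ 36 (mod 37)  [q = 2: ≢ 1 ✓]
20^12 ≡ 26 (mod 37)  [q = 3: ≢ 1 ✓]
All checks pass, so 20 has order 36 and is a primitive root modulo 37.

Yes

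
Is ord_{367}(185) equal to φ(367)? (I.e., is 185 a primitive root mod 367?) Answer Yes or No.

Yes

φ(367) = 367 − 1 = 366 = 2 · 3 · 61.
An element g generates (Z/367Z)^× iff g^(366/q) ≢ 1 (mod 367) for each prime q ∈ {2, 3, 61}.
185^183 ≡ 366 (mod 367)  [q = 2: ≢ 1 ✓]
185^122 ≡ 83 (mod 367)  [q = 3: ≢ 1 ✓]
185^6 ≡ 63 (mod 367)  [q = 61: ≢ 1 ✓]
All checks pass, so 185 has order 366 and is a primitive root modulo 367.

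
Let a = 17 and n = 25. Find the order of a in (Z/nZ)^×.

20

The order of 17 must divide φ(25) = φ(5^2) = 5·(5−1) = 20 = 2^2 · 5.
Divisors of 20: 1, 2, 4, 5, 10, 20.
Test each divisor d:
17^1 ≡ 17 (mod 25)
17^2 ≡ 14 (mod 25)
17^4 ≡ 21 (mod 25)
17^5 ≡ 7 (mod 25)
17^10 ≡ 24 (mod 25)
17^20 ≡ 1 (mod 25) ✓
Hence ord(17) = 20.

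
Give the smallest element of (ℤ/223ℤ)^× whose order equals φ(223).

3

φ(223) = 223 − 1 = 222 = 2 · 3 · 37.
g is a primitive root iff g^(222/q) ≢ 1 (mod 223) for each prime q ∈ {2, 3, 37}.
g = 2: 2^111 ≡ 1 — hits 1, so not a primitive root.
g = 3: 3^111 ≡ 222; 3^74 ≡ 183; 3^6 ≡ 60 — none is 1, so 3 is a primitive root.
Hence the least primitive root of 223 is 3.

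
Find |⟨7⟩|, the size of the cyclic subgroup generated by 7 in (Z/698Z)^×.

348

By Lagrange's theorem, ord_698(7) divides φ(698) = φ(2)·φ(349) = 1·348 = 348 = 2^2 · 3 · 29.
Divisors of 348: 1, 2, 3, 4, 6, 12, 29, 58, 87, 116, 174, 348.
Test each divisor d:
7^1 ≡ 7 (mod 698)
7^2 ≡ 49 (mod 698)
7^3 ≡ 343 (mod 698)
7^4 ≡ 307 (mod 698)
7^6 ≡ 385 (mod 698)
7^12 ≡ 249 (mod 698)
7^29 ≡ 325 (mod 698)
7^58 ≡ 227 (mod 698)
7^87 ≡ 485 (mod 698)
7^116 ≡ 575 (mod 698)
7^174 ≡ 697 (mod 698)
7^348 ≡ 1 (mod 698) ✓
So ord_698(7) = 348.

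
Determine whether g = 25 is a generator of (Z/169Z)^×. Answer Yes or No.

No

φ(169) = φ(13^2) = 13·(13−1) = 156 = 2^2 · 3 · 13.
It suffices to check that the order of 25 is not a proper divisor of 156: compute 25^(156/q) for q ∈ {2, 3, 13}.
25^78 ≡ 1 (mod 169)  [q = 2: ≡ 1 ✗]
25^52 ≡ 1 (mod 169)  [q = 3: ≡ 1 ✗]
25^12 ≡ 27 (mod 169)  [q = 13: ≢ 1 ✓]
25^78 ≡ 1 shows ord(25) | 78, strictly less than φ(169); not a primitive root.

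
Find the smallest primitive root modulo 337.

φ(337) = 337 − 1 = 336 = 2^4 · 3 · 7.
Test candidates g = 2, 3, … against the prime factors q ∈ {2, 3, 7} of φ(337): g is a generator iff g^(336/q) ≢ 1 for every such q.
g = 2: 2^168 ≡ 1 — hits 1, so not a primitive root.
g = 3: 3^168 ≡ 1 — hits 1, so not a primitive root.
g = 4: 4^168 ≡ 1 — hits 1, so not a primitive root.
g = 5: 5^168 ≡ 336; 5^112 ≡ 1 — hits 1, so not a primitive root.
g = 6: 6^168 ≡ 1 — hits 1, so not a primitive root.
g = 7: 7^168 ≡ 1 — hits 1, so not a primitive root.
g = 8: 8^168 ≡ 1 — hits 1, so not a primitive root.
g = 9: 9^168 ≡ 1 — hits 1, so not a primitive root.
g = 10: 10^168 ≡ 336; 10^112 ≡ 128; 10^48 ≡ 175 — none is 1, so 10 is a primitive root.
So 10 is the smallest generator of (Z/337Z)^×.

10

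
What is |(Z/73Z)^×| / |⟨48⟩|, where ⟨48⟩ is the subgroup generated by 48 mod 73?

By Lagrange's theorem, ord_73(48) divides φ(73) = 73 − 1 = 72 = 2^3 · 3^2.
Divisors of 72: 1, 2, 3, 4, 6, 8, 9, 12, 18, 24, 36, 72.
Check 48^d mod 73 for each divisor in increasing order:
48^1 ≡ 48
48^2 ≡ 41
48^3 ≡ 70
48^4 ≡ 2
48^6 ≡ 9
48^8 ≡ 4
48^9 ≡ 46
48^12 ≡ 8
48^18 ≡ 72
48^24 ≡ 64
48^36 ≡ 1
So ord_73(48) = 36, hence |⟨48⟩| = 36.
Index = |(Z/73Z)^×| / |⟨48⟩| = 72 / 36 = 2.

2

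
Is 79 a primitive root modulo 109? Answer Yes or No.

φ(109) = 109 − 1 = 108 = 2^2 · 3^3.
Test 79^(108/q) mod 109 for each prime factor q of 108:
79^54 ≡ 108 (mod 109)  [q = 2: ≢ 1 ✓]
79^36 ≡ 45 (mod 109)  [q = 3: ≢ 1 ✓]
All checks pass, so 79 has order 108 and is a primitive root modulo 109.

Yes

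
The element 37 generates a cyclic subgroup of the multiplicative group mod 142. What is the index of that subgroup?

The order of 37 must divide φ(142) = φ(2)·φ(71) = 1·70 = 70 = 2 · 5 · 7.
Divisors of 70: 1, 2, 5, 7, 10, 14, 35, 70.
Check 37^d mod 142 for each divisor in increasing order:
37^1 ≡ 37 (mod 142)
37^2 ≡ 91 (mod 142)
37^5 ≡ 103 (mod 142)
37^7 ≡ 1 (mod 142) ✓
Thus |⟨37⟩| = ord(37) = 7.
[(Z/142Z)^× : ⟨37⟩] = 70/7 = 10.

10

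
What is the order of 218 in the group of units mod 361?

171

Since 218 ∈ (Z/361Z)^×, its order divides φ(361) = φ(19^2) = 19·(19−1) = 342 = 2 · 3^2 · 19.
Divisors of 342: 1, 2, 3, 6, 9, 18, 19, 38, 57, 114, 171, 342.
Check 218^d mod 361 for each divisor in increasing order:
218^1 ≡ 218 (mod 361)
218^2 ≡ 233 (mod 361)
218^3 ≡ 254 (mod 361)
218^6 ≡ 258 (mod 361)
218^9 ≡ 191 (mod 361)
218^18 ≡ 20 (mod 361)
218^19 ≡ 28 (mod 361)
218^38 ≡ 62 (mod 361)
218^57 ≡ 292 (mod 361)
218^114 ≡ 68 (mod 361)
218^171 ≡ 1 (mod 361) ✓
The smallest such exponent is 171, so the order of 218 is 171.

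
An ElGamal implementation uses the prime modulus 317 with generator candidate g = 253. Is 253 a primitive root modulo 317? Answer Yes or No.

φ(317) = 317 − 1 = 316 = 2^2 · 79.
It suffices to check that the order of 253 is not a proper divisor of 316: compute 253^(316/q) for q ∈ {2, 79}.
253^158 ≡ 1 (mod 317)  [q = 2: ≡ 1 ✗]
253^4 ≡ 308 (mod 317)  [q = 79: ≢ 1 ✓]
Since 253^158 ≡ 1, the order of 253 divides 158 < 316, so 253 is not a primitive root.

No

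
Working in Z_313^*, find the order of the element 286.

ord(286) | φ(313) = 313 − 1 = 312 = 2^3 · 3 · 13.
Divisors of 312: 1, 2, 3, 4, 6, 8, 12, 13, 24, 26, 39, 52, 78, 104, 156, 312.
Check 286^d mod 313 for each divisor in increasing order:
286^1 ≡ 286 (mod 313)
286^2 ≡ 103 (mod 313)
286^3 ≡ 36 (mod 313)
286^4 ≡ 280 (mod 313)
286^6 ≡ 44 (mod 313)
286^8 ≡ 150 (mod 313)
286^12 ≡ 58 (mod 313)
286^13 ≡ 312 (mod 313)
286^24 ≡ 234 (mod 313)
286^26 ≡ 1 (mod 313) ✓
Hence ord(286) = 26.

26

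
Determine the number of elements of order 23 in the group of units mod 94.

22

φ(94) = φ(2)·φ(47) = 1·46 = 46 = 2 · 23.
(Z/94Z)^× is cyclic (|G| = 46); a cyclic group of order m has exactly φ(d) elements of each order d | m, and none otherwise.
23 | 46, and φ(23) = 23 − 1 = 22.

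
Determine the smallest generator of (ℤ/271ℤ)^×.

6

φ(271) = 271 − 1 = 270 = 2 · 3^3 · 5.
Test candidates g = 2, 3, … against the prime factors q ∈ {2, 3, 5} of φ(271): g is a generator iff g^(270/q) ≢ 1 for every such q.
g = 2: 2^135 ≡ 1 — hits 1, so not a primitive root.
g = 3: 3^135 ≡ 270; 3^90 ≡ 1 — hits 1, so not a primitive root.
g = 4: 4^135 ≡ 1 — hits 1, so not a primitive root.
g = 5: 5^135 ≡ 1 — hits 1, so not a primitive root.
g = 6: 6^135 ≡ 270; 6^90 ≡ 242; 6^54 ≡ 10 — none is 1, so 6 is a primitive root.
The smallest primitive root modulo 271 is 6.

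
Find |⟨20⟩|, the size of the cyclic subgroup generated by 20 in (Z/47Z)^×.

46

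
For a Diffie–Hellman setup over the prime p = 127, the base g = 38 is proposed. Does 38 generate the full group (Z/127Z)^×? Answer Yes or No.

φ(127) = 127 − 1 = 126 = 2 · 3^2 · 7.
Test 38^(126/q) mod 127 for each prime factor q of 126:
38^63 ≡ 1 (mod 127)  [q = 2: ≡ 1 ✗]
38^42 ≡ 1 (mod 127)  [q = 3: ≡ 1 ✗]
38^18 ≡ 16 (mod 127)  [q = 7: ≢ 1 ✓]
Since 38^63 ≡ 1, the order of 38 divides 63 < 126, so 38 is not a primitive root.

No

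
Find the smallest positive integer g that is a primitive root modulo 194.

5

φ(194) = φ(2)·φ(97) = 1·96 = 96 = 2^5 · 3.
g is a primitive root iff g^(96/q) ≢ 1 (mod 194) for each prime q ∈ {2, 3}.
g = 2: gcd(2, 194) = 2 > 1, not a unit — skip.
g = 3: 3^48 ≡ 1 — hits 1, so not a primitive root.
g = 4: gcd(4, 194) = 2 > 1, not a unit — skip.
g = 5: 5^48 ≡ 193; 5^32 ≡ 35 — none is 1, so 5 is a primitive root.
So 5 is the smallest generator of (Z/194Z)^×.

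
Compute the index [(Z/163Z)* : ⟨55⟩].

2

By Lagrange's theorem, ord_163(55) divides φ(163) = 163 − 1 = 162 = 2 · 3^4.
Divisors of 162: 1, 2, 3, 6, 9, 18, 27, 54, 81, 162.
Evaluate successive powers at the divisors of 162:
55^1 ≡ 55
55^2 ≡ 91
55^3 ≡ 115
55^6 ≡ 22
55^9 ≡ 85
55^18 ≡ 53
55^27 ≡ 104
55^54 ≡ 58
55^81 ≡ 1
The order of 55 is 81, so the subgroup it generates has 81 elements.
Index = |(Z/163Z)^×| / |⟨55⟩| = 162 / 81 = 2.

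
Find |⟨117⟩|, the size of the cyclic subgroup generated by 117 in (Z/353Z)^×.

352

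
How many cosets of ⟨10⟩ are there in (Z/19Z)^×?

ord(10) | φ(19) = 19 − 1 = 18 = 2 · 3^2.
Divisors of 18: 1, 2, 3, 6, 9, 18.
Compute 10^d (mod 19) for the divisors d until we hit 1:
10^1 ≡ 10 (mod 19)
10^2 ≡ 5 (mod 19)
10^3 ≡ 12 (mod 19)
10^6 ≡ 11 (mod 19)
10^9 ≡ 18 (mod 19)
10^18 ≡ 1 (mod 19) ✓
The order of 10 is 18, so the subgroup it generates has 18 elements.
Index = |(Z/19Z)^×| / |⟨10⟩| = 18 / 18 = 1.

1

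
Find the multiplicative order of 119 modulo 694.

By Lagrange's theorem, ord_694(119) divides φ(694) = φ(2)·φ(347) = 1·346 = 346 = 2 · 173.
Divisors of 346: 1, 2, 173, 346.
Test each divisor d:
119^1 ≡ 119 (mod 694)
119^2 ≡ 281 (mod 694)
119^173 ≡ 1 (mod 694) ✓
Hence ord(119) = 173.

173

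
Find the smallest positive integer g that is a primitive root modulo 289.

φ(289) = φ(17^2) = 17·(17−1) = 272 = 2^4 · 17.
Test candidates g = 2, 3, … against the prime factors q ∈ {2, 17} of φ(289): g is a generator iff g^(272/q) ≢ 1 for every such q.
g = 2: 2^136 ≡ 1 — hits 1, so not a primitive root.
g = 3: 3^136 ≡ 288; 3^16 ≡ 171 — none is 1, so 3 is a primitive root.
So 3 is the smallest generator of (Z/289Z)^×.

3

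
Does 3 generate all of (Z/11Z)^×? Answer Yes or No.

φ(11) = 11 − 1 = 10 = 2 · 5.
An element g generates (Z/11Z)^× iff g^(10/q) ≢ 1 (mod 11) for each prime q ∈ {2, 5}.
3^5 ≡ 1 (mod 11)  [q = 2: ≡ 1 ✗]
3^2 ≡ 9 (mod 11)  [q = 5: ≢ 1 ✓]
3^5 ≡ 1 shows ord(3) | 5, strictly less than φ(11); not a primitive root.

No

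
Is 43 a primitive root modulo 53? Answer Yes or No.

No

φ(53) = 53 − 1 = 52 = 2^2 · 13.
43 is a primitive root mod 53 iff 43^(φ(53)/q) ≢ 1 for every prime q | φ(53), i.e. q ∈ {2, 13}.
43^26 ≡ 1 (mod 53)  [q = 2: ≡ 1 ✗]
43^4 ≡ 36 (mod 53)  [q = 13: ≢ 1 ✓]
The check at q = 2 fails, so 43 generates a proper subgroup.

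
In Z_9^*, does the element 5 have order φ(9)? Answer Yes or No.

Yes

φ(9) = φ(3^2) = 3·(3−1) = 6 = 2 · 3.
5 is a primitive root mod 9 iff 5^(φ(9)/q) ≢ 1 for every prime q | φ(9), i.e. q ∈ {2, 3}.
5^3 ≡ 8 (mod 9)  [q = 2: ≢ 1 ✓]
5^2 ≡ 7 (mod 9)  [q = 3: ≢ 1 ✓]
Every test exponent gives a nontrivial residue, hence 5 generates the full group.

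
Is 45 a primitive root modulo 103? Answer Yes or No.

Yes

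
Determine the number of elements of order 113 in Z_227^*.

112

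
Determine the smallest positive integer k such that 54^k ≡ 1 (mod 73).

36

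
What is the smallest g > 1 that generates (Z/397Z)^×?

φ(397) = 397 − 1 = 396 = 2^2 · 3^2 · 11.
Test candidates g = 2, 3, … against the prime factors q ∈ {2, 3, 11} of φ(397): g is a generator iff g^(396/q) ≢ 1 for every such q.
g = 2: 2^198 ≡ 396; 2^132 ≡ 1 — hits 1, so not a primitive root.
g = 3: 3^198 ≡ 1 — hits 1, so not a primitive root.
g = 4: 4^198 ≡ 1 — hits 1, so not a primitive root.
g = 5: 5^198 ≡ 396; 5^132 ≡ 362; 5^36 ≡ 290 — none is 1, so 5 is a primitive root.
So 5 is the smallest generator of (Z/397Z)^×.

5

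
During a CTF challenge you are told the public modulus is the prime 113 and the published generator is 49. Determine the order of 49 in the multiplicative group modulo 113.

The order of 49 must divide φ(113) = 113 − 1 = 112 = 2^4 · 7.
Divisors of 112: 1, 2, 4, 7, 8, 14, 16, 28, 56, 112.
Check 49^d mod 113 for each divisor in increasing order:
49^1 ≡ 49 (mod 113)
49^2 ≡ 28 (mod 113)
49^4 ≡ 106 (mod 113)
49^7 ≡ 1 (mod 113) ✓
So ord_113(49) = 7.

7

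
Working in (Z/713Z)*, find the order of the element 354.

330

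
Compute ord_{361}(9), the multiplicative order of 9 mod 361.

171

Since 9 ∈ (Z/361Z)^×, its order divides φ(361) = φ(19^2) = 19·(19−1) = 342 = 2 · 3^2 · 19.
Divisors of 342: 1, 2, 3, 6, 9, 18, 19, 38, 57, 114, 171, 342.
Evaluate successive powers at the divisors of 342:
9^1 ≡ 9
9^2 ≡ 81
9^3 ≡ 7
9^6 ≡ 49
9^9 ≡ 343
9^18 ≡ 324
9^19 ≡ 28
9^38 ≡ 62
9^57 ≡ 292
9^114 ≡ 68
9^171 ≡ 1
The smallest such exponent is 171, so the order of 9 is 171.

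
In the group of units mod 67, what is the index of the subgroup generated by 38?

11

By Lagrange's theorem, ord_67(38) divides φ(67) = 67 − 1 = 66 = 2 · 3 · 11.
Divisors of 66: 1, 2, 3, 6, 11, 22, 33, 66.
Test each divisor d:
38^1 ≡ 38
38^2 ≡ 37
38^3 ≡ 66
38^6 ≡ 1
The order of 38 is 6, so the subgroup it generates has 6 elements.
The index is φ(67) / ord(38) = 66 / 6 = 11.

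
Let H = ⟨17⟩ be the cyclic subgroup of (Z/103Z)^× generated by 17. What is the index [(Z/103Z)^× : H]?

2

ord(17) | φ(103) = 103 − 1 = 102 = 2 · 3 · 17.
Divisors of 102: 1, 2, 3, 6, 17, 34, 51, 102.
Compute 17^d (mod 103) for the divisors d until we hit 1:
17^1 ≡ 17 (mod 103)
17^2 ≡ 83 (mod 103)
17^3 ≡ 72 (mod 103)
17^6 ≡ 34 (mod 103)
17^17 ≡ 46 (mod 103)
17^34 ≡ 56 (mod 103)
17^51 ≡ 1 (mod 103) ✓
The order of 17 is 51, so the subgroup it generates has 51 elements.
Index = |(Z/103Z)^×| / |⟨17⟩| = 102 / 51 = 2.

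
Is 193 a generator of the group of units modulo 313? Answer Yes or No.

Yes

φ(313) = 313 − 1 = 312 = 2^3 · 3 · 13.
An element g generates (Z/313Z)^× iff g^(312/q) ≢ 1 (mod 313) for each prime q ∈ {2, 3, 13}.
193^156 ≡ 312 (mod 313)  [q = 2: ≢ 1 ✓]
193^104 ≡ 98 (mod 313)  [q = 3: ≢ 1 ✓]
193^24 ≡ 27 (mod 313)  [q = 13: ≢ 1 ✓]
All checks pass, so 193 has order 312 and is a primitive root modulo 313.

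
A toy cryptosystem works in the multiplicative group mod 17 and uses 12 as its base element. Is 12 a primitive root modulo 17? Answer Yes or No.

φ(17) = 17 − 1 = 16 = 2^4.
Test 12^(16/q) mod 17 for each prime factor q of 16:
12^8 ≡ 16 (mod 17)  [q = 2: ≢ 1 ✓]
All checks pass, so 12 has order 16 and is a primitive root modulo 17.

Yes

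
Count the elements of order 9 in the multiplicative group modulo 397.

6

φ(397) = 397 − 1 = 396 = 2^2 · 3^2 · 11.
In a cyclic group of order 396, there are φ(d) elements of order d for each divisor d of 396, and zero for non-divisors.
9 = 3^2 divides 396, and φ(9) = 6.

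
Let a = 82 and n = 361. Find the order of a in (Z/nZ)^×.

By Lagrange's theorem, ord_361(82) divides φ(361) = φ(19^2) = 19·(19−1) = 342 = 2 · 3^2 · 19.
Divisors of 342: 1, 2, 3, 6, 9, 18, 19, 38, 57, 114, 171, 342.
Evaluate successive powers at the divisors of 342:
82^1 ≡ 82 (mod 361)
82^2 ≡ 226 (mod 361)
82^3 ≡ 121 (mod 361)
82^6 ≡ 201 (mod 361)
82^9 ≡ 134 (mod 361)
82^18 ≡ 267 (mod 361)
82^19 ≡ 234 (mod 361)
82^38 ≡ 245 (mod 361)
82^57 ≡ 292 (mod 361)
82^114 ≡ 68 (mod 361)
82^171 ≡ 1 (mod 361) ✓
The smallest such exponent is 171, so the order of 82 is 171.

171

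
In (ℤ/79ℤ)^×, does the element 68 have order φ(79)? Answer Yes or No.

Yes

φ(79) = 79 − 1 = 78 = 2 · 3 · 13.
An element g generates (Z/79Z)^× iff g^(78/q) ≢ 1 (mod 79) for each prime q ∈ {2, 3, 13}.
68^39 ≡ 78 (mod 79)  [q = 2: ≢ 1 ✓]
68^26 ≡ 55 (mod 79)  [q = 3: ≢ 1 ✓]
68^6 ≡ 65 (mod 79)  [q = 13: ≢ 1 ✓]
All checks pass, so 68 has order 78 and is a primitive root modulo 79.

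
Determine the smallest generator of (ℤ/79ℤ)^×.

3

φ(79) = 79 − 1 = 78 = 2 · 3 · 13.
g is a primitive root iff g^(78/q) ≢ 1 (mod 79) for each prime q ∈ {2, 3, 13}.
g = 2: 2^39 ≡ 1 — hits 1, so not a primitive root.
g = 3: 3^39 ≡ 78; 3^26 ≡ 23; 3^6 ≡ 18 — none is 1, so 3 is a primitive root.
The smallest primitive root modulo 79 is 3.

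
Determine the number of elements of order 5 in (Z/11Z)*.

4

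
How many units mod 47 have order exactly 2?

1

φ(47) = 47 − 1 = 46 = 2 · 23.
In a cyclic group of order 46, there are φ(d) elements of order d for each divisor d of 46, and zero for non-divisors.
2 | 46, and φ(2) = 2 − 1 = 1.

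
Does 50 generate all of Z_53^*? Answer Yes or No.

Yes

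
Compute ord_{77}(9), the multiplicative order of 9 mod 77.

15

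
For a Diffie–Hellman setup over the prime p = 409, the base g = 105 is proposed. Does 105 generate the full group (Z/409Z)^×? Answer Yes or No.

Yes

φ(409) = 409 − 1 = 408 = 2^3 · 3 · 17.
Test 105^(408/q) mod 409 for each prime factor q of 408:
105^204 ≡ 408 (mod 409)  [q = 2: ≢ 1 ✓]
105^136 ≡ 355 (mod 409)  [q = 3: ≢ 1 ✓]
105^24 ≡ 30 (mod 409)  [q = 17: ≢ 1 ✓]
All checks pass, so 105 has order 408 and is a primitive root modulo 409.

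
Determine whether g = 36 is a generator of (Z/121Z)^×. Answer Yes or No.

No

φ(121) = φ(11^2) = 11·(11−1) = 110 = 2 · 5 · 11.
An element g generates (Z/121Z)^× iff g^(110/q) ≢ 1 (mod 121) for each prime q ∈ {2, 5, 11}.
36^55 ≡ 1 (mod 121)  [q = 2: ≡ 1 ✗]
36^22 ≡ 9 (mod 121)  [q = 5: ≢ 1 ✓]
36^10 ≡ 111 (mod 121)  [q = 11: ≢ 1 ✓]
Since 36^55 ≡ 1, the order of 36 divides 55 < 110, so 36 is not a primitive root.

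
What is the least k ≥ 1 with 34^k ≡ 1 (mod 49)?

14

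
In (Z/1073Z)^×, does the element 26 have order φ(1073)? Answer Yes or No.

1073 = 29 · 37 is a product of two distinct odd primes, so (Z/1073Z)^× ≅ (Z/29Z)^× × (Z/37Z)^× is not cyclic.
No primitive root modulo 1073 exists; in particular 26 is not one.

No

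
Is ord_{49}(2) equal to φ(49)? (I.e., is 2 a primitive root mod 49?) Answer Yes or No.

No

φ(49) = φ(7^2) = 7·(7−1) = 42 = 2 · 3 · 7.
It suffices to check that the order of 2 is not a proper divisor of 42: compute 2^(42/q) for q ∈ {2, 3, 7}.
2^21 ≡ 1 (mod 49)  [q = 2: ≡ 1 ✗]
2^14 ≡ 18 (mod 49)  [q = 3: ≢ 1 ✓]
2^6 ≡ 15 (mod 49)  [q = 7: ≢ 1 ✓]
2^21 ≡ 1 shows ord(2) | 21, strictly less than φ(49); not a primitive root.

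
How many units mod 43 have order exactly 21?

12

φ(43) = 43 − 1 = 42 = 2 · 3 · 7.
(Z/43Z)^× is cyclic (|G| = 42); a cyclic group of order m has exactly φ(d) elements of each order d | m, and none otherwise.
21 = 3 · 7 divides 42, and φ(21) = 12.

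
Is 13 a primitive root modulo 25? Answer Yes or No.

Yes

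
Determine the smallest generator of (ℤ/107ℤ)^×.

2

φ(107) = 107 − 1 = 106 = 2 · 53.
Test candidates g = 2, 3, … against the prime factors q ∈ {2, 53} of φ(107): g is a generator iff g^(106/q) ≢ 1 for every such q.
g = 2: 2^53 ≡ 106; 2^2 ≡ 4 — none is 1, so 2 is a primitive root.
The smallest primitive root modulo 107 is 2.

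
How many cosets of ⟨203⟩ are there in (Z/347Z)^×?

1

Since 203 ∈ (Z/347Z)^×, its order divides φ(347) = 347 − 1 = 346 = 2 · 173.
Divisors of 346: 1, 2, 173, 346.
Evaluate successive powers at the divisors of 346:
203^1 ≡ 203 (mod 347)
203^2 ≡ 263 (mod 347)
203^173 ≡ 346 (mod 347)
203^346 ≡ 1 (mod 347) ✓
So ord_347(203) = 346, hence |⟨203⟩| = 346.
Index = |(Z/347Z)^×| / |⟨203⟩| = 346 / 346 = 1.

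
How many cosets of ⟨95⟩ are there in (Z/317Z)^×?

ord(95) | φ(317) = 317 − 1 = 316 = 2^2 · 79.
Divisors of 316: 1, 2, 4, 79, 158, 316.
Compute 95^d (mod 317) for the divisors d until we hit 1:
95^1 ≡ 95
95^2 ≡ 149
95^4 ≡ 11
95^79 ≡ 316
95^158 ≡ 1
Thus |⟨95⟩| = ord(95) = 158.
[(Z/317Z)^× : ⟨95⟩] = 316/158 = 2.

2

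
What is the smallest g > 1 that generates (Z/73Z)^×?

φ(73) = 73 − 1 = 72 = 2^3 · 3^2.
g is a primitive root iff g^(72/q) ≢ 1 (mod 73) for each prime q ∈ {2, 3}.
g = 2: 2^36 ≡ 1 — hits 1, so not a primitive root.
g = 3: 3^36 ≡ 1 — hits 1, so not a primitive root.
g = 4: 4^36 ≡ 1 — hits 1, so not a primitive root.
g = 5: 5^36 ≡ 72; 5^24 ≡ 8 — none is 1, so 5 is a primitive root.
So 5 is the smallest generator of (Z/73Z)^×.

5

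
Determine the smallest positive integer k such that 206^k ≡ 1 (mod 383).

By Lagrange's theorem, ord_383(206) divides φ(383) = 383 − 1 = 382 = 2 · 191.
Divisors of 382: 1, 2, 191, 382.
Check 206^d mod 383 for each divisor in increasing order:
206^1 ≡ 206 (mod 383)
206^2 ≡ 306 (mod 383)
206^191 ≡ 1 (mod 383) ✓
Hence ord(206) = 191.

191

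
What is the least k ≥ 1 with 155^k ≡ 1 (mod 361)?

Since 155 ∈ (Z/361Z)^×, its order divides φ(361) = φ(19^2) = 19·(19−1) = 342 = 2 · 3^2 · 19.
Divisors of 342: 1, 2, 3, 6, 9, 18, 19, 38, 57, 114, 171, 342.
Test each divisor d:
155^1 ≡ 155 (mod 361)
155^2 ≡ 199 (mod 361)
155^3 ≡ 160 (mod 361)
155^6 ≡ 330 (mod 361)
155^9 ≡ 94 (mod 361)
155^18 ≡ 172 (mod 361)
155^19 ≡ 307 (mod 361)
155^38 ≡ 28 (mod 361)
155^57 ≡ 293 (mod 361)
155^114 ≡ 292 (mod 361)
155^171 ≡ 360 (mod 361)
155^342 ≡ 1 (mod 361) ✓
Hence ord(155) = 342.

342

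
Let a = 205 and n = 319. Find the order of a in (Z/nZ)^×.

Since 205 ∈ (Z/319Z)^×, its order divides φ(319) = φ(11·29) = (11−1)·(29−1) = 10·28 = 280 = 2^3 · 5 · 7.
Divisors of 280: 1, 2, 4, 5, 7, 8, 10, 14, 20, 28, 35, 40, 56, 70, 140, 280.
Test each divisor d:
205^1 ≡ 205
205^2 ≡ 236
205^4 ≡ 190
205^5 ≡ 32
205^7 ≡ 215
205^8 ≡ 53
205^10 ≡ 67
205^14 ≡ 289
205^20 ≡ 23
205^28 ≡ 262
205^35 ≡ 186
205^40 ≡ 210
205^56 ≡ 59
205^70 ≡ 144
205^140 ≡ 1
Therefore the multiplicative order of 205 modulo 319 is 140.

140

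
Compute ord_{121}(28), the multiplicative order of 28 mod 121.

ord(28) | φ(121) = φ(11^2) = 11·(11−1) = 110 = 2 · 5 · 11.
Divisors of 110: 1, 2, 5, 10, 11, 22, 55, 110.
Compute 28^d (mod 121) for the divisors d until we hit 1:
28^1 ≡ 28 (mod 121)
28^2 ≡ 58 (mod 121)
28^5 ≡ 54 (mod 121)
28^10 ≡ 12 (mod 121)
28^11 ≡ 94 (mod 121)
28^22 ≡ 3 (mod 121)
28^55 ≡ 120 (mod 121)
28^110 ≡ 1 (mod 121) ✓
The smallest such exponent is 110, so the order of 28 is 110.

110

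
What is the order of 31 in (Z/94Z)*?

46

The order of 31 must divide φ(94) = φ(2)·φ(47) = 1·46 = 46 = 2 · 23.
Divisors of 46: 1, 2, 23, 46.
Check 31^d mod 94 for each divisor in increasing order:
31^1 ≡ 31 (mod 94)
31^2 ≡ 21 (mod 94)
31^23 ≡ 93 (mod 94)
31^46 ≡ 1 (mod 94) ✓
Hence ord(31) = 46.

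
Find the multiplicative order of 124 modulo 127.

63

The order of 124 must divide φ(127) = 127 − 1 = 126 = 2 · 3^2 · 7.
Divisors of 126: 1, 2, 3, 6, 7, 9, 14, 18, 21, 42, 63, 126.
Test each divisor d:
124^1 ≡ 124
124^2 ≡ 9
124^3 ≡ 100
124^6 ≡ 94
124^7 ≡ 99
124^9 ≡ 2
124^14 ≡ 22
124^18 ≡ 4
124^21 ≡ 19
124^42 ≡ 107
124^63 ≡ 1
Therefore the multiplicative order of 124 modulo 127 is 63.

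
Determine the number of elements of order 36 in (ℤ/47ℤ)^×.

φ(47) = 47 − 1 = 46 = 2 · 23.
Since (Z/47Z)^× is cyclic of order 46, the number of elements of order d is φ(d) when d | 46 and 0 otherwise.
Here 46 is not a multiple of 36, so there are no elements of order 36.

0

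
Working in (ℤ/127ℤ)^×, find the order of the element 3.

126

Since 3 ∈ (Z/127Z)^×, its order divides φ(127) = 127 − 1 = 126 = 2 · 3^2 · 7.
Divisors of 126: 1, 2, 3, 6, 7, 9, 14, 18, 21, 42, 63, 126.
Test each divisor d:
3^1 ≡ 3 (mod 127)
3^2 ≡ 9 (mod 127)
3^3 ≡ 27 (mod 127)
3^6 ≡ 94 (mod 127)
3^7 ≡ 28 (mod 127)
3^9 ≡ 125 (mod 127)
3^14 ≡ 22 (mod 127)
3^18 ≡ 4 (mod 127)
3^21 ≡ 108 (mod 127)
3^42 ≡ 107 (mod 127)
3^63 ≡ 126 (mod 127)
3^126 ≡ 1 (mod 127) ✓
Hence ord(3) = 126.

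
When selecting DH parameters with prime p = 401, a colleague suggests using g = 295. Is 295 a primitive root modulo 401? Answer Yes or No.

φ(401) = 401 − 1 = 400 = 2^4 · 5^2.
It suffices to check that the order of 295 is not a proper divisor of 400: compute 295^(400/q) for q ∈ {2, 5}.
295^200 ≡ 400 (mod 401)  [q = 2: ≢ 1 ✓]
295^80 ≡ 39 (mod 401)  [q = 5: ≢ 1 ✓]
All checks pass, so 295 has order 400 and is a primitive root modulo 401.

Yes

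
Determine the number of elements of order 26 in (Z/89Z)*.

φ(89) = 89 − 1 = 88 = 2^3 · 11.
(Z/89Z)^× is cyclic (|G| = 88); a cyclic group of order m has exactly φ(d) elements of each order d | m, and none otherwise.
26 does not divide 88, so no element of (Z/89Z)^× has order 26.

0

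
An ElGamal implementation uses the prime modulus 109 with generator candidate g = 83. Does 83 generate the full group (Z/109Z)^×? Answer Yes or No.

No

φ(109) = 109 − 1 = 108 = 2^2 · 3^3.
An element g generates (Z/109Z)^× iff g^(108/q) ≢ 1 (mod 109) for each prime q ∈ {2, 3}.
83^54 ≡ 1 (mod 109)  [q = 2: ≡ 1 ✗]
83^36 ≡ 63 (mod 109)  [q = 3: ≢ 1 ✓]
The check at q = 2 fails, so 83 generates a proper subgroup.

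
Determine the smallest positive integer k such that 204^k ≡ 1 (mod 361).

342

ord(204) | φ(361) = φ(19^2) = 19·(19−1) = 342 = 2 · 3^2 · 19.
Divisors of 342: 1, 2, 3, 6, 9, 18, 19, 38, 57, 114, 171, 342.
Evaluate successive powers at the divisors of 342:
204^1 ≡ 204 (mod 361)
204^2 ≡ 101 (mod 361)
204^3 ≡ 27 (mod 361)
204^6 ≡ 7 (mod 361)
204^9 ≡ 189 (mod 361)
204^18 ≡ 343 (mod 361)
204^19 ≡ 299 (mod 361)
204^38 ≡ 234 (mod 361)
204^57 ≡ 293 (mod 361)
204^114 ≡ 292 (mod 361)
204^171 ≡ 360 (mod 361)
204^342 ≡ 1 (mod 361) ✓
Therefore the multiplicative order of 204 modulo 361 is 342.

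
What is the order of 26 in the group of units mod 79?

By Lagrange's theorem, ord_79(26) divides φ(79) = 79 − 1 = 78 = 2 · 3 · 13.
Divisors of 78: 1, 2, 3, 6, 13, 26, 39, 78.
Check 26^d mod 79 for each divisor in increasing order:
26^1 ≡ 26 (mod 79)
26^2 ≡ 44 (mod 79)
26^3 ≡ 38 (mod 79)
26^6 ≡ 22 (mod 79)
26^13 ≡ 23 (mod 79)
26^26 ≡ 55 (mod 79)
26^39 ≡ 1 (mod 79) ✓
Therefore the multiplicative order of 26 modulo 79 is 39.

39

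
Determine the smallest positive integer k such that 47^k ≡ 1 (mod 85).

4

ord(47) | φ(85) = φ(5·17) = (5−1)·(17−1) = 4·16 = 64 = 2^6.
Divisors of 64: 1, 2, 4, 8, 16, 32, 64.
Check 47^d mod 85 for each divisor in increasing order:
47^1 ≡ 47 (mod 85)
47^2 ≡ 84 (mod 85)
47^4 ≡ 1 (mod 85) ✓
So ord_85(47) = 4.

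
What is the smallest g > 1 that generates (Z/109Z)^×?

6

φ(109) = 109 − 1 = 108 = 2^2 · 3^3.
g is a primitive root iff g^(108/q) ≢ 1 (mod 109) for each prime q ∈ {2, 3}.
g = 2: 2^54 ≡ 108; 2^36 ≡ 1 — hits 1, so not a primitive root.
g = 3: 3^54 ≡ 1 — hits 1, so not a primitive root.
g = 4: 4^54 ≡ 1 — hits 1, so not a primitive root.
g = 5: 5^54 ≡ 1 — hits 1, so not a primitive root.
g = 6: 6^54 ≡ 108; 6^36 ≡ 63 — none is 1, so 6 is a primitive root.
So 6 is the smallest generator of (Z/109Z)^×.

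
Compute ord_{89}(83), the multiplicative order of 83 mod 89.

88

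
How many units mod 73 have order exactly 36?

φ(73) = 73 − 1 = 72 = 2^3 · 3^2.
In a cyclic group of order 72, there are φ(d) elements of order d for each divisor d of 72, and zero for non-divisors.
36 = 2^2 · 3^2 divides 72, and φ(36) = 12.

12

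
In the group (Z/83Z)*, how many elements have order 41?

40

φ(83) = 83 − 1 = 82 = 2 · 41.
(Z/83Z)^× is cyclic (|G| = 82); a cyclic group of order m has exactly φ(d) elements of each order d | m, and none otherwise.
41 | 82, and φ(41) = 41 − 1 = 40.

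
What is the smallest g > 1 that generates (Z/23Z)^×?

φ(23) = 23 − 1 = 22 = 2 · 11.
Test candidates g = 2, 3, … against the prime factors q ∈ {2, 11} of φ(23): g is a generator iff g^(22/q) ≢ 1 for every such q.
g = 2: 2^11 ≡ 1 — hits 1, so not a primitive root.
g = 3: 3^11 ≡ 1 — hits 1, so not a primitive root.
g = 4: 4^11 ≡ 1 — hits 1, so not a primitive root.
g = 5: 5^11 ≡ 22; 5^2 ≡ 2 — none is 1, so 5 is a primitive root.
The smallest primitive root modulo 23 is 5.

5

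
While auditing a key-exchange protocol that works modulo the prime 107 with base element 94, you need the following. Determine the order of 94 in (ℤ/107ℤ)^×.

106

The order of 94 must divide φ(107) = 107 − 1 = 106 = 2 · 53.
Divisors of 106: 1, 2, 53, 106.
Evaluate successive powers at the divisors of 106:
94^1 ≡ 94 (mod 107)
94^2 ≡ 62 (mod 107)
94^53 ≡ 106 (mod 107)
94^106 ≡ 1 (mod 107) ✓
Therefore the multiplicative order of 94 modulo 107 is 106.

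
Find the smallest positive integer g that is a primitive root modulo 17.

3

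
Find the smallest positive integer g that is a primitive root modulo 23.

φ(23) = 23 − 1 = 22 = 2 · 11.
g is a primitive root iff g^(22/q) ≢ 1 (mod 23) for each prime q ∈ {2, 11}.
g = 2: 2^11 ≡ 1 — hits 1, so not a primitive root.
g = 3: 3^11 ≡ 1 — hits 1, so not a primitive root.
g = 4: 4^11 ≡ 1 — hits 1, so not a primitive root.
g = 5: 5^11 ≡ 22; 5^2 ≡ 2 — none is 1, so 5 is a primitive root.
Hence the least primitive root of 23 is 5.

5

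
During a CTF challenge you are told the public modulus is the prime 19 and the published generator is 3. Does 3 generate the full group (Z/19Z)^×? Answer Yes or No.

Yes

φ(19) = 19 − 1 = 18 = 2 · 3^2.
Test 3^(18/q) mod 19 for each prime factor q of 18:
3^9 ≡ 18 (mod 19)  [q = 2: ≢ 1 ✓]
3^6 ≡ 7 (mod 19)  [q = 3: ≢ 1 ✓]
Every test exponent gives a nontrivial residue, hence 3 generates the full group.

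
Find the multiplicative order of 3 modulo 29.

Since 3 ∈ (Z/29Z)^×, its order divides φ(29) = 29 − 1 = 28 = 2^2 · 7.
Divisors of 28: 1, 2, 4, 7, 14, 28.
Test each divisor d:
3^1 ≡ 3 (mod 29)
3^2 ≡ 9 (mod 29)
3^4 ≡ 23 (mod 29)
3^7 ≡ 12 (mod 29)
3^14 ≡ 28 (mod 29)
3^28 ≡ 1 (mod 29) ✓
Hence ord(3) = 28.

28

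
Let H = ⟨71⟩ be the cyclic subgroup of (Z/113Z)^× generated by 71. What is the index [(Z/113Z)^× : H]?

7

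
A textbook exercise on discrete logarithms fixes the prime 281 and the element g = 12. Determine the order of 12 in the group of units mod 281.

By Lagrange's theorem, ord_281(12) divides φ(281) = 281 − 1 = 280 = 2^3 · 5 · 7.
Divisors of 280: 1, 2, 4, 5, 7, 8, 10, 14, 20, 28, 35, 40, 56, 70, 140, 280.
Compute 12^d (mod 281) for the divisors d until we hit 1:
12^1 ≡ 12 (mod 281)
12^2 ≡ 144 (mod 281)
12^4 ≡ 223 (mod 281)
12^5 ≡ 147 (mod 281)
12^7 ≡ 93 (mod 281)
12^8 ≡ 273 (mod 281)
12^10 ≡ 253 (mod 281)
12^14 ≡ 219 (mod 281)
12^20 ≡ 222 (mod 281)
12^28 ≡ 191 (mod 281)
12^35 ≡ 60 (mod 281)
12^40 ≡ 109 (mod 281)
12^56 ≡ 232 (mod 281)
12^70 ≡ 228 (mod 281)
12^140 ≡ 280 (mod 281)
12^280 ≡ 1 (mod 281) ✓
Hence ord(12) = 280.

280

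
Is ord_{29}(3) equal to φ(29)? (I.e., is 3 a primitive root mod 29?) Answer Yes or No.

φ(29) = 29 − 1 = 28 = 2^2 · 7.
An element g generates (Z/29Z)^× iff g^(28/q) ≢ 1 (mod 29) for each prime q ∈ {2, 7}.
3^14 ≡ 28 (mod 29)  [q = 2: ≢ 1 ✓]
3^4 ≡ 23 (mod 29)  [q = 7: ≢ 1 ✓]
Every test exponent gives a nontrivial residue, hence 3 generates the full group.

Yes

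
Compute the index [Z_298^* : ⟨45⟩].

2

Since 45 ∈ (Z/298Z)^×, its order divides φ(298) = φ(2)·φ(149) = 1·148 = 148 = 2^2 · 37.
Divisors of 148: 1, 2, 4, 37, 74, 148.
Evaluate successive powers at the divisors of 148:
45^1 ≡ 45
45^2 ≡ 237
45^4 ≡ 145
45^37 ≡ 297
45^74 ≡ 1
So ord_298(45) = 74, hence |⟨45⟩| = 74.
The index is φ(298) / ord(45) = 148 / 74 = 2.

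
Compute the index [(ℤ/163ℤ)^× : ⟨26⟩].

2

The order of 26 must divide φ(163) = 163 − 1 = 162 = 2 · 3^4.
Divisors of 162: 1, 2, 3, 6, 9, 18, 27, 54, 81, 162.
Evaluate successive powers at the divisors of 162:
26^1 ≡ 26
26^2 ≡ 24
26^3 ≡ 135
26^6 ≡ 132
26^9 ≡ 53
26^18 ≡ 38
26^27 ≡ 58
26^54 ≡ 104
26^81 ≡ 1
Thus |⟨26⟩| = ord(26) = 81.
[(Z/163Z)^× : ⟨26⟩] = 162/81 = 2.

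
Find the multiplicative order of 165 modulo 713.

165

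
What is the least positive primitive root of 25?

2

φ(25) = φ(5^2) = 5·(5−1) = 20 = 2^2 · 5.
Test candidates g = 2, 3, … against the prime factors q ∈ {2, 5} of φ(25): g is a generator iff g^(20/q) ≢ 1 for every such q.
g = 2: 2^10 ≡ 24; 2^4 ≡ 16 — none is 1, so 2 is a primitive root.
The smallest primitive root modulo 25 is 2.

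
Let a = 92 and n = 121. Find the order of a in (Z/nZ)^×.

55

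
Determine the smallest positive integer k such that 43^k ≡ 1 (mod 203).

28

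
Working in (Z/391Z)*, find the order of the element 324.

By Lagrange's theorem, ord_391(324) divides φ(391) = φ(17·23) = (17−1)·(23−1) = 16·22 = 352 = 2^5 · 11.
Divisors of 352: 1, 2, 4, 8, 11, 16, 22, 32, 44, 88, 176, 352.
Evaluate successive powers at the divisors of 352:
324^1 ≡ 324 (mod 391)
324^2 ≡ 188 (mod 391)
324^4 ≡ 154 (mod 391)
324^8 ≡ 256 (mod 391)
324^11 ≡ 1 (mod 391) ✓
Hence ord(324) = 11.

11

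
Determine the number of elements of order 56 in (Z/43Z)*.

φ(43) = 43 − 1 = 42 = 2 · 3 · 7.
In a cyclic group of order 42, there are φ(d) elements of order d for each divisor d of 42, and zero for non-divisors.
Here 42 is not a multiple of 56, so there are no elements of order 56.

0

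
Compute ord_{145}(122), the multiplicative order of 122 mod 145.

28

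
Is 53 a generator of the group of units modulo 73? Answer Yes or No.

Yes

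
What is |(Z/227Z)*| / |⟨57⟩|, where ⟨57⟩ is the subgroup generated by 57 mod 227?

2

The order of 57 must divide φ(227) = 227 − 1 = 226 = 2 · 113.
Divisors of 226: 1, 2, 113, 226.
Check 57^d mod 227 for each divisor in increasing order:
57^1 ≡ 57
57^2 ≡ 71
57^113 ≡ 1
So ord_227(57) = 113, hence |⟨57⟩| = 113.
Index = |(Z/227Z)^×| / |⟨57⟩| = 226 / 113 = 2.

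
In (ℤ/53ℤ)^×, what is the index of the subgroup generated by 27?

1

ord(27) | φ(53) = 53 − 1 = 52 = 2^2 · 13.
Divisors of 52: 1, 2, 4, 13, 26, 52.
Test each divisor d:
27^1 ≡ 27 (mod 53)
27^2 ≡ 40 (mod 53)
27^4 ≡ 10 (mod 53)
27^13 ≡ 23 (mod 53)
27^26 ≡ 52 (mod 53)
27^52 ≡ 1 (mod 53) ✓
Thus |⟨27⟩| = ord(27) = 52.
[(Z/53Z)^× : ⟨27⟩] = 52/52 = 1.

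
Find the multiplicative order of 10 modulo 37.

The order of 10 must divide φ(37) = 37 − 1 = 36 = 2^2 · 3^2.
Divisors of 36: 1, 2, 3, 4, 6, 9, 12, 18, 36.
Evaluate successive powers at the divisors of 36:
10^1 ≡ 10 (mod 37)
10^2 ≡ 26 (mod 37)
10^3 ≡ 1 (mod 37) ✓
The smallest such exponent is 3, so the order of 10 is 3.

3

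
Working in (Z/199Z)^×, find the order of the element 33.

ord(33) | φ(199) = 199 − 1 = 198 = 2 · 3^2 · 11.
Divisors of 198: 1, 2, 3, 6, 9, 11, 18, 22, 33, 66, 99, 198.
Check 33^d mod 199 for each divisor in increasing order:
33^1 ≡ 33 (mod 199)
33^2 ≡ 94 (mod 199)
33^3 ≡ 117 (mod 199)
33^6 ≡ 157 (mod 199)
33^9 ≡ 61 (mod 199)
33^11 ≡ 162 (mod 199)
33^18 ≡ 139 (mod 199)
33^22 ≡ 175 (mod 199)
33^33 ≡ 92 (mod 199)
33^66 ≡ 106 (mod 199)
33^99 ≡ 1 (mod 199) ✓
The smallest such exponent is 99, so the order of 33 is 99.

99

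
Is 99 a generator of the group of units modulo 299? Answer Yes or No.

299 = 13 · 23 is a product of two distinct odd primes, so (Z/299Z)^× ≅ (Z/13Z)^× × (Z/23Z)^× is not cyclic.
No primitive root modulo 299 exists; in particular 99 is not one.

No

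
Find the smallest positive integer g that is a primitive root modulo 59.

2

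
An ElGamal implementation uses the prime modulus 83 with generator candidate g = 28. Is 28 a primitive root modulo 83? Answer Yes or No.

No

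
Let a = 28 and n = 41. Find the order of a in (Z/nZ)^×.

By Lagrange's theorem, ord_41(28) divides φ(41) = 41 − 1 = 40 = 2^3 · 5.
Divisors of 40: 1, 2, 4, 5, 8, 10, 20, 40.
Check 28^d mod 41 for each divisor in increasing order:
28^1 ≡ 28 (mod 41)
28^2 ≡ 5 (mod 41)
28^4 ≡ 25 (mod 41)
28^5 ≡ 3 (mod 41)
28^8 ≡ 10 (mod 41)
28^10 ≡ 9 (mod 41)
28^20 ≡ 40 (mod 41)
28^40 ≡ 1 (mod 41) ✓
Hence ord(28) = 40.

40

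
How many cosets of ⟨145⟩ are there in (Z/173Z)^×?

Since 145 ∈ (Z/173Z)^×, its order divides φ(173) = 173 − 1 = 172 = 2^2 · 43.
Divisors of 172: 1, 2, 4, 43, 86, 172.
Check 145^d mod 173 for each divisor in increasing order:
145^1 ≡ 145 (mod 173)
145^2 ≡ 92 (mod 173)
145^4 ≡ 160 (mod 173)
145^43 ≡ 93 (mod 173)
145^86 ≡ 172 (mod 173)
145^172 ≡ 1 (mod 173) ✓
So ord_173(145) = 172, hence |⟨145⟩| = 172.
Index = |(Z/173Z)^×| / |⟨145⟩| = 172 / 172 = 1.

1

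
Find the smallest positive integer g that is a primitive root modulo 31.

3

φ(31) = 31 − 1 = 30 = 2 · 3 · 5.
Test candidates g = 2, 3, … against the prime factors q ∈ {2, 3, 5} of φ(31): g is a generator iff g^(30/q) ≢ 1 for every such q.
g = 2: 2^15 ≡ 1 — hits 1, so not a primitive root.
g = 3: 3^15 ≡ 30; 3^10 ≡ 25; 3^6 ≡ 16 — none is 1, so 3 is a primitive root.
So 3 is the smallest generator of (Z/31Z)^×.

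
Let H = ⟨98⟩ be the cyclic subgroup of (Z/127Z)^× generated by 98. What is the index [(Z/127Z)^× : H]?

2

Since 98 ∈ (Z/127Z)^×, its order divides φ(127) = 127 − 1 = 126 = 2 · 3^2 · 7.
Divisors of 126: 1, 2, 3, 6, 7, 9, 14, 18, 21, 42, 63, 126.
Compute 98^d (mod 127) for the divisors d until we hit 1:
98^1 ≡ 98 (mod 127)
98^2 ≡ 79 (mod 127)
98^3 ≡ 122 (mod 127)
98^6 ≡ 25 (mod 127)
98^7 ≡ 37 (mod 127)
98^9 ≡ 2 (mod 127)
98^14 ≡ 99 (mod 127)
98^18 ≡ 4 (mod 127)
98^21 ≡ 107 (mod 127)
98^42 ≡ 19 (mod 127)
98^63 ≡ 1 (mod 127) ✓
Thus |⟨98⟩| = ord(98) = 63.
The index is φ(127) / ord(98) = 126 / 63 = 2.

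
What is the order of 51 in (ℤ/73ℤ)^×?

The order of 51 must divide φ(73) = 73 − 1 = 72 = 2^3 · 3^2.
Divisors of 72: 1, 2, 3, 4, 6, 8, 9, 12, 18, 24, 36, 72.
Compute 51^d (mod 73) for the divisors d until we hit 1:
51^1 ≡ 51 (mod 73)
51^2 ≡ 46 (mod 73)
51^3 ≡ 10 (mod 73)
51^4 ≡ 72 (mod 73)
51^6 ≡ 27 (mod 73)
51^8 ≡ 1 (mod 73) ✓
So ord_73(51) = 8.

8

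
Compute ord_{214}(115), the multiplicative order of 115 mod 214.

The order of 115 must divide φ(214) = φ(2)·φ(107) = 1·106 = 106 = 2 · 53.
Divisors of 106: 1, 2, 53, 106.
Test each divisor d:
115^1 ≡ 115 (mod 214)
115^2 ≡ 171 (mod 214)
115^53 ≡ 213 (mod 214)
115^106 ≡ 1 (mod 214) ✓
So ord_214(115) = 106.

106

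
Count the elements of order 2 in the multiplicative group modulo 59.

1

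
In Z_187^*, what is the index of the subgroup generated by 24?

2

Since 24 ∈ (Z/187Z)^×, its order divides φ(187) = φ(11·17) = (11−1)·(17−1) = 10·16 = 160 = 2^5 · 5.
Divisors of 160: 1, 2, 4, 5, 8, 10, 16, 20, 32, 40, 80, 160.
Evaluate successive powers at the divisors of 160:
24^1 ≡ 24 (mod 187)
24^2 ≡ 15 (mod 187)
24^4 ≡ 38 (mod 187)
24^5 ≡ 164 (mod 187)
24^8 ≡ 135 (mod 187)
24^10 ≡ 155 (mod 187)
24^16 ≡ 86 (mod 187)
24^20 ≡ 89 (mod 187)
24^32 ≡ 103 (mod 187)
24^40 ≡ 67 (mod 187)
24^80 ≡ 1 (mod 187) ✓
Thus |⟨24⟩| = ord(24) = 80.
[(Z/187Z)^× : ⟨24⟩] = 160/80 = 2.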